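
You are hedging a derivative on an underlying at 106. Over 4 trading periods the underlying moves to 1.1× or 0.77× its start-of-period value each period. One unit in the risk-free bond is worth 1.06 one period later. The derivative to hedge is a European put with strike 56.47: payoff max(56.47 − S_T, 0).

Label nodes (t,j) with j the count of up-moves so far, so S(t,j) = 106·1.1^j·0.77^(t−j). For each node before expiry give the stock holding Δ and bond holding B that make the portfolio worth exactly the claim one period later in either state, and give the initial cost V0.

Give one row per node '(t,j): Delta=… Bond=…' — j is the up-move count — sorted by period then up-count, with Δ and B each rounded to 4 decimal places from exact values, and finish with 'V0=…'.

Since d<R<u, set p* = (R−d)/(u−d) = 0.8788; price each node as the discounted p*-expectation of its children.
At expiry t=4: V(4,0)=19.2078, V(4,1)=3.2383, V(4,2)=0.0000, V(4,3)=0.0000, V(4,4)=0.0000
(3,0): S=48.3925. Δ = (V_up−V_dn)/(S_up−S_dn) = (3.2383−19.2078)/(53.2317−37.2622) = -1.0000. V = [p*·3.2383 + (1−p*)·19.2078]/1.06 = 4.8811. B = V − Δ·S = 53.2736.
(3,1): S=69.1321. Δ = (V_up−V_dn)/(S_up−S_dn) = (0.0000−3.2383)/(76.0454−53.2317) = -0.1419. V = [p*·0.0000 + (1−p*)·3.2383]/1.06 = 0.3703. B = V − Δ·S = 10.1832.
(3,2): S=98.7602. Δ = (V_up−V_dn)/(S_up−S_dn) = (0.0000−0.0000)/(108.6362−76.0454) = 0.0000. V = [p*·0.0000 + (1−p*)·0.0000]/1.06 = 0.0000. B = V − Δ·S = 0.0000.
(3,3): S=141.0860. Δ = (V_up−V_dn)/(S_up−S_dn) = (0.0000−0.0000)/(155.1946−108.6362) = 0.0000. V = [p*·0.0000 + (1−p*)·0.0000]/1.06 = 0.0000. B = V − Δ·S = 0.0000.
(2,0): S=62.8474. Δ = (V_up−V_dn)/(S_up−S_dn) = (0.3703−4.8811)/(69.1321−48.3925) = -0.2175. V = [p*·0.3703 + (1−p*)·4.8811]/1.06 = 0.8652. B = V − Δ·S = 14.5342.
(2,1): S=89.7820. Δ = (V_up−V_dn)/(S_up−S_dn) = (0.0000−0.3703)/(98.7602−69.1321) = -0.0125. V = [p*·0.0000 + (1−p*)·0.3703]/1.06 = 0.0423. B = V − Δ·S = 1.1645.
(2,2): S=128.2600. Δ = (V_up−V_dn)/(S_up−S_dn) = (0.0000−0.0000)/(141.0860−98.7602) = 0.0000. V = [p*·0.0000 + (1−p*)·0.0000]/1.06 = 0.0000. B = V − Δ·S = 0.0000.
(1,0): S=81.6200. Δ = (V_up−V_dn)/(S_up−S_dn) = (0.0423−0.8652)/(89.7820−62.8474) = -0.0305. V = [p*·0.0423 + (1−p*)·0.8652]/1.06 = 0.1340. B = V − Δ·S = 2.6274.
(1,1): S=116.6000. Δ = (V_up−V_dn)/(S_up−S_dn) = (0.0000−0.0423)/(128.2600−89.7820) = -0.0011. V = [p*·0.0000 + (1−p*)·0.0423]/1.06 = 0.0048. B = V − Δ·S = 0.1332.
(0,0): S=106.0000. Δ = (V_up−V_dn)/(S_up−S_dn) = (0.0048−0.1340)/(116.6000−81.6200) = -0.0037. V = [p*·0.0048 + (1−p*)·0.1340]/1.06 = 0.0193. B = V − Δ·S = 0.4108.
Root portfolio cost Δ·106+B reproduces V0=0.0193.

(0,0): Delta=-0.0037 Bond=0.4108
(1,0): Delta=-0.0305 Bond=2.6274
(1,1): Delta=-0.0011 Bond=0.1332
(2,0): Delta=-0.2175 Bond=14.5342
(2,1): Delta=-0.0125 Bond=1.1645
(2,2): Delta=0.0000 Bond=0.0000
(3,0): Delta=-1.0000 Bond=53.2736
(3,1): Delta=-0.1419 Bond=10.1832
(3,2): Delta=0.0000 Bond=0.0000
(3,3): Delta=0.0000 Bond=0.0000
V0=0.0193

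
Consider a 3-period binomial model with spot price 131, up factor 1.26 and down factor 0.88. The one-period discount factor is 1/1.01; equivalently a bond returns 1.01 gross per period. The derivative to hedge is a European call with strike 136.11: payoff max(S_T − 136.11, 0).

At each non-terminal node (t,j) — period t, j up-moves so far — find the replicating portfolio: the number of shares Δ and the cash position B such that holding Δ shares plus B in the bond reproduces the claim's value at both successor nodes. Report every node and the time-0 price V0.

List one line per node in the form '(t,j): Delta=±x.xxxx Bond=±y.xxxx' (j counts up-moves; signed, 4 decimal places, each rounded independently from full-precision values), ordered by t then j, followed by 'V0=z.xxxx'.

Risk-neutral probability p* = (R−d)/(u−d) = (1.01−0.88)/(1.26−0.88) = 0.3421.
Payoff layer (t=3): V(3,0)=0.0000, V(3,1)=0.0000, V(3,2)=46.9085, V(3,3)=125.9393
(2,0): S=101.4464. Δ = (V_up−V_dn)/(S_up−S_dn) = (0.0000−0.0000)/(127.8225−89.2728) = 0.0000. V = [p*·0.0000 + (1−p*)·0.0000]/1.01 = 0.0000. B = V − Δ·S = 0.0000.
(2,1): S=145.2528. Δ = (V_up−V_dn)/(S_up−S_dn) = (46.9085−0.0000)/(183.0185−127.8225) = 0.8499. V = [p*·46.9085 + (1−p*)·0.0000]/1.01 = 15.8888. B = V − Δ·S = -107.5547.
(2,2): S=207.9756. Δ = (V_up−V_dn)/(S_up−S_dn) = (125.9393−46.9085)/(262.0493−183.0185) = 1.0000. V = [p*·125.9393 + (1−p*)·46.9085]/1.01 = 73.2132. B = V − Δ·S = -134.7624.
(1,0): S=115.2800. Δ = (V_up−V_dn)/(S_up−S_dn) = (15.8888−0.0000)/(145.2528−101.4464) = 0.3627. V = [p*·15.8888 + (1−p*)·0.0000]/1.01 = 5.3818. B = V − Δ·S = -36.4307.
(1,1): S=165.0600. Δ = (V_up−V_dn)/(S_up−S_dn) = (73.2132−15.8888)/(207.9756−145.2528) = 0.9139. V = [p*·73.2132 + (1−p*)·15.8888]/1.01 = 35.1483. B = V − Δ·S = -115.7056.
(0,0): S=131.0000. Δ = (V_up−V_dn)/(S_up−S_dn) = (35.1483−5.3818)/(165.0600−115.2800) = 0.5980. V = [p*·35.1483 + (1−p*)·5.3818]/1.01 = 15.4110. B = V − Δ·S = -62.9218.
Each (Δ,B) replicates both successor values, so the strategy is self-financing and V0 is arbitrage-free.

(0,0): Delta=0.5980 Bond=-62.9218
(1,0): Delta=0.3627 Bond=-36.4307
(1,1): Delta=0.9139 Bond=-115.7056
(2,0): Delta=0.0000 Bond=0.0000
(2,1): Delta=0.8499 Bond=-107.5547
(2,2): Delta=1.0000 Bond=-134.7624
V0=15.4110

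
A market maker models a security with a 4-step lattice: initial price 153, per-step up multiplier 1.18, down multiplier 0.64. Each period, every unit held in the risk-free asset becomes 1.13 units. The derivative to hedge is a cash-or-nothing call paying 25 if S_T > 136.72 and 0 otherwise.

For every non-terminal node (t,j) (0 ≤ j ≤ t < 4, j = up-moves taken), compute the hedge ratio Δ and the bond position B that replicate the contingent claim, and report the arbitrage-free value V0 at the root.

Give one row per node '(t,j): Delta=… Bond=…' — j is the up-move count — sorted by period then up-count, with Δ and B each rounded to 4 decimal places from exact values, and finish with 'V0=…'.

(0,0): Delta=0.0480 Bond=7.2996
(1,0): Delta=0.3049 Bond=-16.9081
(1,1): Delta=0.0337 Bond=10.8156
(2,0): Delta=0.0000 Bond=0.0000
(2,1): Delta=0.3217 Bond=-21.0558
(2,2): Delta=0.0178 Bond=15.6173
(3,0): Delta=0.0000 Bond=0.0000
(3,1): Delta=0.0000 Bond=0.0000
(3,2): Delta=0.3396 Bond=-26.2209
(3,3): Delta=0.0000 Bond=22.1239
V0=14.6382

The replicating-portfolio and risk-neutral prices coincide; use p* = (1.13−0.64)/(1.18−0.64) = 0.9074 for the latter.
At expiry t=4: V(4,0)=0.0000, V(4,1)=0.0000, V(4,2)=0.0000, V(4,3)=25.0000, V(4,4)=25.0000
  t=3,j=0: stock 40.1080 → up 47.3275 (V=0.0000), down 25.6691 (V=0.0000). Price 0.0000; hedge Δ=0.0000, bond B=0.0000.
  t=3,j=1: stock 73.9492 → up 87.2600 (V=0.0000), down 47.3275 (V=0.0000). Price 0.0000; hedge Δ=0.0000, bond B=0.0000.
  t=3,j=2: stock 136.3438 → up 160.8857 (V=25.0000), down 87.2600 (V=0.0000). Price 20.0754; hedge Δ=0.3396, bond B=-26.2209.
  t=3,j=3: stock 251.3839 → up 296.6330 (V=25.0000), down 160.8857 (V=25.0000). Price 22.1239; hedge Δ=0.0000, bond B=22.1239.
  t=2,j=0: stock 62.6688 → up 73.9492 (V=0.0000), down 40.1080 (V=0.0000). Price 0.0000; hedge Δ=0.0000, bond B=0.0000.
  t=2,j=1: stock 115.5456 → up 136.3438 (V=20.0754), down 73.9492 (V=0.0000). Price 16.1208; hedge Δ=0.3217, bond B=-21.0558.
  t=2,j=2: stock 213.0372 → up 251.3839 (V=22.1239), down 136.3438 (V=20.0754). Price 19.4108; hedge Δ=0.0178, bond B=15.6173.
  t=1,j=0: stock 97.9200 → up 115.5456 (V=16.1208), down 62.6688 (V=0.0000). Price 12.9453; hedge Δ=0.3049, bond B=-16.9081.
  t=1,j=1: stock 180.5400 → up 213.0372 (V=19.4108), down 115.5456 (V=16.1208). Price 16.9081; hedge Δ=0.0337, bond B=10.8156.
  t=0,j=0: stock 153.0000 → up 180.5400 (V=16.9081), down 97.9200 (V=12.9453). Price 14.6382; hedge Δ=0.0480, bond B=7.2996.
Each (Δ,B) replicates both successor values, so the strategy is self-financing and V0 is arbitrage-free.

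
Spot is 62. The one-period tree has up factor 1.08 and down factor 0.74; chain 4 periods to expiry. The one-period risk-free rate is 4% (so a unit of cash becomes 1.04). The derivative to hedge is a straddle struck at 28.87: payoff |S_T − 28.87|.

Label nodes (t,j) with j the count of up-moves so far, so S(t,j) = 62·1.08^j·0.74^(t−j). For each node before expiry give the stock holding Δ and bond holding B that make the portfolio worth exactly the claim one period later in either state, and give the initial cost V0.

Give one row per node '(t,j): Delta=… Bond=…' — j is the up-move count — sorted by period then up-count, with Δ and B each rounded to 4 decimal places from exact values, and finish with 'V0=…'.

Risk-neutral probability p* = (R−d)/(u−d) = (1.04−0.74)/(1.08−0.74) = 0.8824.
At expiry t=4: V(4,0)=10.2783, V(4,1)=1.7362, V(4,2)=10.7307, V(4,3)=28.9256, V(4,4)=55.4803
Node (3,0) S=25.1239: V=(p*·1.7362+(1−p*)·10.2783)/1.04=2.6357; Δ=(1.7362−10.2783)/(27.1338−18.5917)=-1.0000; B=V−Δ·S=27.7596
Node (3,1) S=36.6673: V=(p*·10.7307+(1−p*)·1.7362)/1.04=9.3005; Δ=(10.7307−1.7362)/(39.6007−27.1338)=0.7215; B=V−Δ·S=-17.1539
Node (3,2) S=53.5144: V=(p*·28.9256+(1−p*)·10.7307)/1.04=25.7548; Δ=(28.9256−10.7307)/(57.7956−39.6007)=1.0000; B=V−Δ·S=-27.7596
Node (3,3) S=78.1021: V=(p*·55.4803+(1−p*)·28.9256)/1.04=50.3425; Δ=(55.4803−28.9256)/(84.3503−57.7956)=1.0000; B=V−Δ·S=-27.7596
Node (2,0) S=33.9512: V=(p*·9.3005+(1−p*)·2.6357)/1.04=8.1888; Δ=(9.3005−2.6357)/(36.6673−25.1239)=0.5774; B=V−Δ·S=-11.4134
Node (2,1) S=49.5504: V=(p*·25.7548+(1−p*)·9.3005)/1.04=22.9029; Δ=(25.7548−9.3005)/(53.5144−36.6673)=0.9767; B=V−Δ·S=-25.4922
Node (2,2) S=72.3168: V=(p*·50.3425+(1−p*)·25.7548)/1.04=45.6249; Δ=(50.3425−25.7548)/(78.1021−53.5144)=1.0000; B=V−Δ·S=-26.6919
Node (1,0) S=45.8800: V=(p*·22.9029+(1−p*)·8.1888)/1.04=20.3575; Δ=(22.9029−8.1888)/(49.5504−33.9512)=0.9433; B=V−Δ·S=-22.9191
Node (1,1) S=66.9600: V=(p*·45.6249+(1−p*)·22.9029)/1.04=41.2997; Δ=(45.6249−22.9029)/(72.3168−49.5504)=0.9980; B=V−Δ·S=-25.5296
Node (0,0) S=62.0000: V=(p*·41.2997+(1−p*)·20.3575)/1.04=37.3422; Δ=(41.2997−20.3575)/(66.9600−45.8800)=0.9935; B=V−Δ·S=-24.2524
Self-financing check: at every node Δ·S+B equals the discounted successor values.

(0,0): Delta=0.9935 Bond=-24.2524
(1,0): Delta=0.9433 Bond=-22.9191
(1,1): Delta=0.9980 Bond=-25.5296
(2,0): Delta=0.5774 Bond=-11.4134
(2,1): Delta=0.9767 Bond=-25.4922
(2,2): Delta=1.0000 Bond=-26.6919
(3,0): Delta=-1.0000 Bond=27.7596
(3,1): Delta=0.7215 Bond=-17.1539
(3,2): Delta=1.0000 Bond=-27.7596
(3,3): Delta=1.0000 Bond=-27.7596
V0=37.3422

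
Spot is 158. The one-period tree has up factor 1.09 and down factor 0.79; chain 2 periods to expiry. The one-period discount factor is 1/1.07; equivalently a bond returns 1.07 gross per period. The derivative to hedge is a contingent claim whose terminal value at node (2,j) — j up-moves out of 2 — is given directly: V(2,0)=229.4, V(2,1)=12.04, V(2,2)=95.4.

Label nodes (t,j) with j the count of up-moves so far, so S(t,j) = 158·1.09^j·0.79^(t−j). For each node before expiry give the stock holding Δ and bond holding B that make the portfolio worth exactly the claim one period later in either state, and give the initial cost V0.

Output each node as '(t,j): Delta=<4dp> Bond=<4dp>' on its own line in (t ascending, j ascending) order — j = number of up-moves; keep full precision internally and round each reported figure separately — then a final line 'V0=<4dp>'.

(0,0): Delta=1.2483 Bond=-122.4482
(1,0): Delta=-5.8046 Bond=749.3283
(1,1): Delta=1.6134 Bond=-193.9016
V0=74.7855

No-arbitrage ⇒ martingale measure with p* = (R−d)/(u−d) = 0.9333.
Terminal values V(2,·): V(2,0)=229.4000, V(2,1)=12.0400, V(2,2)=95.4000
Node (1,0) S=124.8200: V=(p*·12.0400+(1−p*)·229.4000)/1.07=24.7950; Δ=(12.0400−229.4000)/(136.0538−98.6078)=-5.8046; B=V−Δ·S=749.3283
Node (1,1) S=172.2200: V=(p*·95.4000+(1−p*)·12.0400)/1.07=83.9651; Δ=(95.4000−12.0400)/(187.7198−136.0538)=1.6134; B=V−Δ·S=-193.9016
Node (0,0) S=158.0000: V=(p*·83.9651+(1−p*)·24.7950)/1.07=74.7855; Δ=(83.9651−24.7950)/(172.2200−124.8200)=1.2483; B=V−Δ·S=-122.4482
Each (Δ,B) replicates both successor values, so the strategy is self-financing and V0 is arbitrage-free.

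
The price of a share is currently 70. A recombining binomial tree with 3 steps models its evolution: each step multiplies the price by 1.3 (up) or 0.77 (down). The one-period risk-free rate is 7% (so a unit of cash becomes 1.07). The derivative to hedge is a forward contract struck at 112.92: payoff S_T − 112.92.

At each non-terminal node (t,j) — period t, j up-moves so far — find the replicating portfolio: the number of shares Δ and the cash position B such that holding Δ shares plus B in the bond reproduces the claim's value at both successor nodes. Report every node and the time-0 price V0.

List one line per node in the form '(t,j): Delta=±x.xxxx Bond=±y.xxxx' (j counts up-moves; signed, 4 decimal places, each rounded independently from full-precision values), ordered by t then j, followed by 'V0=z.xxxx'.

The replicating-portfolio and risk-neutral prices coincide; use p* = (1.07−0.77)/(1.3−0.77) = 0.5660 for the latter.
Terminal values V(3,·): V(3,0)=-80.9627, V(3,1)=-58.9661, V(3,2)=-21.8290, V(3,3)=40.8700
Node (2,0) S=41.5030: V=(p*·-58.9661+(1−p*)·-80.9627)/1.07=-64.0297; Δ=(-58.9661−-80.9627)/(53.9539−31.9573)=1.0000; B=V−Δ·S=-105.5327
Node (2,1) S=70.0700: V=(p*·-21.8290+(1−p*)·-58.9661)/1.07=-35.4627; Δ=(-21.8290−-58.9661)/(91.0910−53.9539)=1.0000; B=V−Δ·S=-105.5327
Node (2,2) S=118.3000: V=(p*·40.8700+(1−p*)·-21.8290)/1.07=12.7673; Δ=(40.8700−-21.8290)/(153.7900−91.0910)=1.0000; B=V−Δ·S=-105.5327
Node (1,0) S=53.9000: V=(p*·-35.4627+(1−p*)·-64.0297)/1.07=-44.7287; Δ=(-35.4627−-64.0297)/(70.0700−41.5030)=1.0000; B=V−Δ·S=-98.6287
Node (1,1) S=91.0000: V=(p*·12.7673+(1−p*)·-35.4627)/1.07=-7.6287; Δ=(12.7673−-35.4627)/(118.3000−70.0700)=1.0000; B=V−Δ·S=-98.6287
Node (0,0) S=70.0000: V=(p*·-7.6287+(1−p*)·-44.7287)/1.07=-22.1764; Δ=(-7.6287−-44.7287)/(91.0000−53.9000)=1.0000; B=V−Δ·S=-92.1764
Root portfolio cost Δ·70+B reproduces V0=-22.1764.

(0,0): Delta=1.0000 Bond=-92.1764
(1,0): Delta=1.0000 Bond=-98.6287
(1,1): Delta=1.0000 Bond=-98.6287
(2,0): Delta=1.0000 Bond=-105.5327
(2,1): Delta=1.0000 Bond=-105.5327
(2,2): Delta=1.0000 Bond=-105.5327
V0=-22.1764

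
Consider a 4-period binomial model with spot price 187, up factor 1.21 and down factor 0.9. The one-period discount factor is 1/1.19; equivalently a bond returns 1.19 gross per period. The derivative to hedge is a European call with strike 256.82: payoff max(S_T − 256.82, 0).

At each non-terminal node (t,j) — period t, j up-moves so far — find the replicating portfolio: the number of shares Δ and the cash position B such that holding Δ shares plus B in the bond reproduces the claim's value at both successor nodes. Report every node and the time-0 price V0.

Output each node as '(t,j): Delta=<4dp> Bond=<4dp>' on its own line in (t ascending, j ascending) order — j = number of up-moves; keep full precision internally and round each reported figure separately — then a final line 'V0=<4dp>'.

(0,0): Delta=0.9323 Bond=-114.9814
(1,0): Delta=0.4896 Bond=-62.3185
(1,1): Delta=0.9550 Bond=-141.9664
(2,0): Delta=0.0000 Bond=0.0000
(2,1): Delta=0.5147 Bond=-79.2734
(2,2): Delta=0.9776 Bond=-175.1239
(3,0): Delta=0.0000 Bond=0.0000
(3,1): Delta=0.0000 Bond=0.0000
(3,2): Delta=0.5411 Bond=-100.8413
(3,3): Delta=1.0000 Bond=-215.8151
V0=59.3611

Risk-neutral probability p* = (R−d)/(u−d) = (1.19−0.9)/(1.21−0.9) = 0.9355.
Terminal values V(4,·): V(4,0)=0.0000, V(4,1)=0.0000, V(4,2)=0.0000, V(4,3)=41.3337, V(4,4)=144.0311
  t=3,j=0: stock 136.3230 → up 164.9508 (V=0.0000), down 122.6907 (V=0.0000). Price 0.0000; hedge Δ=0.0000, bond B=0.0000.
  t=3,j=1: stock 183.2787 → up 221.7672 (V=0.0000), down 164.9508 (V=0.0000). Price 0.0000; hedge Δ=0.0000, bond B=0.0000.
  t=3,j=2: stock 246.4080 → up 298.1537 (V=41.3337), down 221.7672 (V=0.0000). Price 32.4933; hedge Δ=0.5411, bond B=-100.8413.
  t=3,j=3: stock 331.2819 → up 400.8511 (V=144.0311), down 298.1537 (V=41.3337). Price 115.4668; hedge Δ=1.0000, bond B=-215.8151.
  t=2,j=0: stock 151.4700 → up 183.2787 (V=0.0000), down 136.3230 (V=0.0000). Price 0.0000; hedge Δ=0.0000, bond B=0.0000.
  t=2,j=1: stock 203.6430 → up 246.4080 (V=32.4933), down 183.2787 (V=0.0000). Price 25.5437; hedge Δ=0.5147, bond B=-79.2734.
  t=2,j=2: stock 273.7867 → up 331.2819 (V=115.4668), down 246.4080 (V=32.4933). Price 92.5325; hedge Δ=0.9776, bond B=-175.1239.
  t=1,j=0: stock 168.3000 → up 203.6430 (V=25.5437), down 151.4700 (V=0.0000). Price 20.0804; hedge Δ=0.4896, bond B=-62.3185.
  t=1,j=1: stock 226.2700 → up 273.7867 (V=92.5325), down 203.6430 (V=25.5437). Price 74.1266; hedge Δ=0.9550, bond B=-141.9664.
  t=0,j=0: stock 187.0000 → up 226.2700 (V=74.1266), down 168.3000 (V=20.0804). Price 59.3611; hedge Δ=0.9323, bond B=-114.9814.
Root portfolio cost Δ·187+B reproduces V0=59.3611.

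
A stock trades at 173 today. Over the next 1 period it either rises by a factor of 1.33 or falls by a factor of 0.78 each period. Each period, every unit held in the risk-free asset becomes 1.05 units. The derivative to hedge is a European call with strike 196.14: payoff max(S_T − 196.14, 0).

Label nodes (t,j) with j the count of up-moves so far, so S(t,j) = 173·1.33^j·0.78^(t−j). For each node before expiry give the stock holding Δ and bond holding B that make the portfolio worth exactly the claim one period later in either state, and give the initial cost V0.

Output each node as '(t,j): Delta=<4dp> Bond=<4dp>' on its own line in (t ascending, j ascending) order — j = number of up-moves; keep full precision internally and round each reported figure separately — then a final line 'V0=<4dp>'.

(0,0): Delta=0.3568 Bond=-45.8545
V0=15.8727

Risk-neutral probability p* = (R−d)/(u−d) = (1.05−0.78)/(1.33−0.78) = 0.4909.
Payoff layer (t=1): V(1,0)=0.0000, V(1,1)=33.9500
(0,0): S=173.0000. Δ = (V_up−V_dn)/(S_up−S_dn) = (33.9500−0.0000)/(230.0900−134.9400) = 0.3568. V = [p*·33.9500 + (1−p*)·0.0000]/1.05 = 15.8727. B = V − Δ·S = -45.8545.
Each (Δ,B) replicates both successor values, so the strategy is self-financing and V0 is arbitrage-free.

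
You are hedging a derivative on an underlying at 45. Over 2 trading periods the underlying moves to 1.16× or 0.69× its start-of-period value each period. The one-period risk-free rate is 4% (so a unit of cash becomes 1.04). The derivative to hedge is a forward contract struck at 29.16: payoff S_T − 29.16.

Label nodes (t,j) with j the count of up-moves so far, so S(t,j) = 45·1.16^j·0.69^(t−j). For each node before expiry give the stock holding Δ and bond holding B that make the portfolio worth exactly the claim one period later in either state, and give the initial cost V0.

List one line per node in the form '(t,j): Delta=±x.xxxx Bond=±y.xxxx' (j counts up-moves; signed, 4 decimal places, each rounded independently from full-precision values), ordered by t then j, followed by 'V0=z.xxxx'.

(0,0): Delta=1.0000 Bond=-26.9601
(1,0): Delta=1.0000 Bond=-28.0385
(1,1): Delta=1.0000 Bond=-28.0385
V0=18.0399

The replicating-portfolio and risk-neutral prices coincide; use p* = (1.04−0.69)/(1.16−0.69) = 0.7447 for the latter.
Payoff layer (t=2): V(2,0)=-7.7355, V(2,1)=6.8580, V(2,2)=31.3920
(1,0): S=31.0500. Δ = (V_up−V_dn)/(S_up−S_dn) = (6.8580−-7.7355)/(36.0180−21.4245) = 1.0000. V = [p*·6.8580 + (1−p*)·-7.7355]/1.04 = 3.0115. B = V − Δ·S = -28.0385.
(1,1): S=52.2000. Δ = (V_up−V_dn)/(S_up−S_dn) = (31.3920−6.8580)/(60.5520−36.0180) = 1.0000. V = [p*·31.3920 + (1−p*)·6.8580]/1.04 = 24.1615. B = V − Δ·S = -28.0385.
(0,0): S=45.0000. Δ = (V_up−V_dn)/(S_up−S_dn) = (24.1615−3.0115)/(52.2000−31.0500) = 1.0000. V = [p*·24.1615 + (1−p*)·3.0115]/1.04 = 18.0399. B = V − Δ·S = -26.9601.
The time-0 hedge costs 18.0399, which is the no-arbitrage price.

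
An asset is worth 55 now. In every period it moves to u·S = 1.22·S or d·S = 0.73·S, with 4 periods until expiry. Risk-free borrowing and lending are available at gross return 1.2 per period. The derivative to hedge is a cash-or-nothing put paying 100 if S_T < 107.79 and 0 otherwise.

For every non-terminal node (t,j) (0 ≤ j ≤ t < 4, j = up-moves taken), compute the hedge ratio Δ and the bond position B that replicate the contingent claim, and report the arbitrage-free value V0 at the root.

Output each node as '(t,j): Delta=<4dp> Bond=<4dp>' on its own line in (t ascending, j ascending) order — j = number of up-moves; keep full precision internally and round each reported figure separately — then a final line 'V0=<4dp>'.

The replicating-portfolio and risk-neutral prices coincide; use p* = (1.2−0.73)/(1.22−0.73) = 0.9592 for the latter.
Terminal payoffs: V(4,0)=100.0000, V(4,1)=100.0000, V(4,2)=100.0000, V(4,3)=100.0000, V(4,4)=0.0000
Node (3,0) S=21.3959: V=(p*·100.0000+(1−p*)·100.0000)/1.2=83.3333; Δ=(100.0000−100.0000)/(26.1030−15.6190)=0.0000; B=V−Δ·S=83.3333
Node (3,1) S=35.7576: V=(p*·100.0000+(1−p*)·100.0000)/1.2=83.3333; Δ=(100.0000−100.0000)/(43.6243−26.1030)=0.0000; B=V−Δ·S=83.3333
Node (3,2) S=59.7593: V=(p*·100.0000+(1−p*)·100.0000)/1.2=83.3333; Δ=(100.0000−100.0000)/(72.9063−43.6243)=0.0000; B=V−Δ·S=83.3333
Node (3,3) S=99.8716: V=(p*·0.0000+(1−p*)·100.0000)/1.2=3.4014; Δ=(0.0000−100.0000)/(121.8434−72.9063)=-2.0434; B=V−Δ·S=207.4830
Node (2,0) S=29.3095: V=(p*·83.3333+(1−p*)·83.3333)/1.2=69.4444; Δ=(83.3333−83.3333)/(35.7576−21.3959)=0.0000; B=V−Δ·S=69.4444
Node (2,1) S=48.9830: V=(p*·83.3333+(1−p*)·83.3333)/1.2=69.4444; Δ=(83.3333−83.3333)/(59.7593−35.7576)=0.0000; B=V−Δ·S=69.4444
Node (2,2) S=81.8620: V=(p*·3.4014+(1−p*)·83.3333)/1.2=5.5532; Δ=(3.4014−83.3333)/(99.8716−59.7593)=-1.9927; B=V−Δ·S=168.6797
Node (1,0) S=40.1500: V=(p*·69.4444+(1−p*)·69.4444)/1.2=57.8704; Δ=(69.4444−69.4444)/(48.9830−29.3095)=0.0000; B=V−Δ·S=57.8704
Node (1,1) S=67.1000: V=(p*·5.5532+(1−p*)·69.4444)/1.2=6.8009; Δ=(5.5532−69.4444)/(81.8620−48.9830)=-1.9432; B=V−Δ·S=137.1911
Node (0,0) S=55.0000: V=(p*·6.8009+(1−p*)·57.8704)/1.2=7.4045; Δ=(6.8009−57.8704)/(67.1000−40.1500)=-1.8950; B=V−Δ·S=111.6279
Root portfolio cost Δ·55+B reproduces V0=7.4045.

(0,0): Delta=-1.8950 Bond=111.6279
(1,0): Delta=0.0000 Bond=57.8704
(1,1): Delta=-1.9432 Bond=137.1911
(2,0): Delta=0.0000 Bond=69.4444
(2,1): Delta=0.0000 Bond=69.4444
(2,2): Delta=-1.9927 Bond=168.6797
(3,0): Delta=0.0000 Bond=83.3333
(3,1): Delta=0.0000 Bond=83.3333
(3,2): Delta=0.0000 Bond=83.3333
(3,3): Delta=-2.0434 Bond=207.4830
V0=7.4045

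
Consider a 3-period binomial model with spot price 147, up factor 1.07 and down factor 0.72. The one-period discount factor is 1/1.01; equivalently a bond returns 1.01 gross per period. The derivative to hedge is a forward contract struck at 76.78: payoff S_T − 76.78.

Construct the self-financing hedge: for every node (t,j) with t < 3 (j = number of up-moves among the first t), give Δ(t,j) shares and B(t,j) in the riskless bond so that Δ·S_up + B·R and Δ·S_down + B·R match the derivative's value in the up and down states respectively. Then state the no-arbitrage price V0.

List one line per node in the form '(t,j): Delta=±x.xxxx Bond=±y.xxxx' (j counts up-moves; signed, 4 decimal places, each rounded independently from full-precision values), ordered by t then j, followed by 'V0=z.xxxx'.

(0,0): Delta=1.0000 Bond=-74.5219
(1,0): Delta=1.0000 Bond=-75.2671
(1,1): Delta=1.0000 Bond=-75.2671
(2,0): Delta=1.0000 Bond=-76.0198
(2,1): Delta=1.0000 Bond=-76.0198
(2,2): Delta=1.0000 Bond=-76.0198
V0=72.4781

Risk-neutral probability p* = (R−d)/(u−d) = (1.01−0.72)/(1.07−0.72) = 0.8286.
Payoff layer (t=3): V(3,0)=-21.9125, V(3,1)=4.7591, V(3,2)=44.3962, V(3,3)=103.3013
(2,0): S=76.2048. Δ = (V_up−V_dn)/(S_up−S_dn) = (4.7591−-21.9125)/(81.5391−54.8675) = 1.0000. V = [p*·4.7591 + (1−p*)·-21.9125]/1.01 = 0.1850. B = V − Δ·S = -76.0198.
(2,1): S=113.2488. Δ = (V_up−V_dn)/(S_up−S_dn) = (44.3962−4.7591)/(121.1762−81.5391) = 1.0000. V = [p*·44.3962 + (1−p*)·4.7591]/1.01 = 37.2290. B = V − Δ·S = -76.0198.
(2,2): S=168.3003. Δ = (V_up−V_dn)/(S_up−S_dn) = (103.3013−44.3962)/(180.0813−121.1762) = 1.0000. V = [p*·103.3013 + (1−p*)·44.3962]/1.01 = 92.2805. B = V − Δ·S = -76.0198.
(1,0): S=105.8400. Δ = (V_up−V_dn)/(S_up−S_dn) = (37.2290−0.1850)/(113.2488−76.2048) = 1.0000. V = [p*·37.2290 + (1−p*)·0.1850]/1.01 = 30.5729. B = V − Δ·S = -75.2671.
(1,1): S=157.2900. Δ = (V_up−V_dn)/(S_up−S_dn) = (92.2805−37.2290)/(168.3003−113.2488) = 1.0000. V = [p*·92.2805 + (1−p*)·37.2290]/1.01 = 82.0229. B = V − Δ·S = -75.2671.
(0,0): S=147.0000. Δ = (V_up−V_dn)/(S_up−S_dn) = (82.0229−30.5729)/(157.2900−105.8400) = 1.0000. V = [p*·82.0229 + (1−p*)·30.5729]/1.01 = 72.4781. B = V − Δ·S = -74.5219.
Each (Δ,B) replicates both successor values, so the strategy is self-financing and V0 is arbitrage-free.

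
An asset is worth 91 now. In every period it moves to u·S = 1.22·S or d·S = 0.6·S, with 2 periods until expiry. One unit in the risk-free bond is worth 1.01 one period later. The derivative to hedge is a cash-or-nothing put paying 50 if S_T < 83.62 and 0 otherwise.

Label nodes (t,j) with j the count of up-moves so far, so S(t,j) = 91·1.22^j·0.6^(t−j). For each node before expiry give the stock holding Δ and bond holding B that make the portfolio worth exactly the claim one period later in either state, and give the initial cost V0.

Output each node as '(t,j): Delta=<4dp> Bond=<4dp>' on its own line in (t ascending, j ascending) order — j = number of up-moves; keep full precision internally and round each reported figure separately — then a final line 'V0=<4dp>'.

Under the risk-neutral measure, an up-move has probability p* = (R−d)/(u−d) = 0.6613 and values discount at R = 1.01.
Terminal payoffs: V(2,0)=50.0000, V(2,1)=50.0000, V(2,2)=0.0000
  t=1,j=0: stock 54.6000 → up 66.6120 (V=50.0000), down 32.7600 (V=50.0000). Price 49.5050; hedge Δ=0.0000, bond B=49.5050.
  t=1,j=1: stock 111.0200 → up 135.4444 (V=0.0000), down 66.6120 (V=50.0000). Price 16.7678; hedge Δ=-0.7264, bond B=97.4130.
  t=0,j=0: stock 91.0000 → up 111.0200 (V=16.7678), down 54.6000 (V=49.5050). Price 27.5804; hedge Δ=-0.5802, bond B=80.3822.
Root portfolio cost Δ·91+B reproduces V0=27.5804.

(0,0): Delta=-0.5802 Bond=80.3822
(1,0): Delta=0.0000 Bond=49.5050
(1,1): Delta=-0.7264 Bond=97.4130
V0=27.5804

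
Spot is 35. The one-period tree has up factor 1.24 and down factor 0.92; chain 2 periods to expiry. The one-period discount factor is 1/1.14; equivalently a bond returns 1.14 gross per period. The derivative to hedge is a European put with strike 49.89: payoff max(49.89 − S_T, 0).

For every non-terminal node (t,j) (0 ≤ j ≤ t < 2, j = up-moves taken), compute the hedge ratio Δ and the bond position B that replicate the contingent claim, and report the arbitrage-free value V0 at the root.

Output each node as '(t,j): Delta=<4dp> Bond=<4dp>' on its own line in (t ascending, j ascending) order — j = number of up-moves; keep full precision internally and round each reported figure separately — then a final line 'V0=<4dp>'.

Risk-neutral probability p* = (R−d)/(u−d) = (1.14−0.92)/(1.24−0.92) = 0.6875.
At expiry t=2: V(2,0)=20.2660, V(2,1)=9.9620, V(2,2)=0.0000
  t=1,j=0: stock 32.2000 → up 39.9280 (V=9.9620), down 29.6240 (V=20.2660). Price 11.5632; hedge Δ=-1.0000, bond B=43.7632.
  t=1,j=1: stock 43.4000 → up 53.8160 (V=0.0000), down 39.9280 (V=9.9620). Price 2.7308; hedge Δ=-0.7173, bond B=33.8621.
  t=0,j=0: stock 35.0000 → up 43.4000 (V=2.7308), down 32.2000 (V=11.5632). Price 4.8166; hedge Δ=-0.7886, bond B=32.4177.
Check: Δ(0,0)·S0 + B(0,0) = 4.8166 = V0.

(0,0): Delta=-0.7886 Bond=32.4177
(1,0): Delta=-1.0000 Bond=43.7632
(1,1): Delta=-0.7173 Bond=33.8621
V0=4.8166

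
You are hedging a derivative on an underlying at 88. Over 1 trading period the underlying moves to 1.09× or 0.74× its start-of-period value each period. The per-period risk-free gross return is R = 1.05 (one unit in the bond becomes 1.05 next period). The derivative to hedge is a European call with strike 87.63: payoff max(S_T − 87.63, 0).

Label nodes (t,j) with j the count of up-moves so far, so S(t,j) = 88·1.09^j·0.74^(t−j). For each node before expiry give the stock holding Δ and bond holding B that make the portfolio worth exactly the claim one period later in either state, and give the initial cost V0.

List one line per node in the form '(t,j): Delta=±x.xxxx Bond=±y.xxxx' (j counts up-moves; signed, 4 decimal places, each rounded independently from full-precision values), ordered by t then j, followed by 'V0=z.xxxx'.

(0,0): Delta=0.2692 Bond=-16.6928
V0=6.9929

The replicating-portfolio and risk-neutral prices coincide; use p* = (1.05−0.74)/(1.09−0.74) = 0.8857 for the latter.
At expiry t=1: V(1,0)=0.0000, V(1,1)=8.2900
Node (0,0) S=88.0000: V=(p*·8.2900+(1−p*)·0.0000)/1.05=6.9929; Δ=(8.2900−0.0000)/(95.9200−65.1200)=0.2692; B=V−Δ·S=-16.6928
Root portfolio cost Δ·88+B reproduces V0=6.9929.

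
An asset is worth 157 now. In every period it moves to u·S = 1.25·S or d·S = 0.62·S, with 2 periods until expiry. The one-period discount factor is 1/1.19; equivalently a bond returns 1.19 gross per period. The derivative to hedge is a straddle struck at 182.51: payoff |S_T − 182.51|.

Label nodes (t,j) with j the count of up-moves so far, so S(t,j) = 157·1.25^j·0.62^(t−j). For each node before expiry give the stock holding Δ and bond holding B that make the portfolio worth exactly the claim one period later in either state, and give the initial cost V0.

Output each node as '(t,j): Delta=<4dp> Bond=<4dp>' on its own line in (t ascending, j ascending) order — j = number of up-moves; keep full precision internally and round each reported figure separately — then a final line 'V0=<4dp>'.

Since d<R<u, set p* = (R−d)/(u−d) = 0.9048; price each node as the discounted p*-expectation of its children.
Terminal payoffs: V(2,0)=122.1592, V(2,1)=60.8350, V(2,2)=62.8025
(1,0): S=97.3400. Δ = (V_up−V_dn)/(S_up−S_dn) = (60.8350−122.1592)/(121.6750−60.3508) = -1.0000. V = [p*·60.8350 + (1−p*)·122.1592]/1.19 = 56.0297. B = V − Δ·S = 153.3697.
(1,1): S=196.2500. Δ = (V_up−V_dn)/(S_up−S_dn) = (62.8025−60.8350)/(245.3125−121.6750) = 0.0159. V = [p*·62.8025 + (1−p*)·60.8350]/1.19 = 52.6177. B = V − Δ·S = 49.4947.
(0,0): S=157.0000. Δ = (V_up−V_dn)/(S_up−S_dn) = (52.6177−56.0297)/(196.2500−97.3400) = -0.0345. V = [p*·52.6177 + (1−p*)·56.0297]/1.19 = 44.4897. B = V − Δ·S = 49.9055.
Self-financing check: at every node Δ·S+B equals the discounted successor values.

(0,0): Delta=-0.0345 Bond=49.9055
(1,0): Delta=-1.0000 Bond=153.3697
(1,1): Delta=0.0159 Bond=49.4947
V0=44.4897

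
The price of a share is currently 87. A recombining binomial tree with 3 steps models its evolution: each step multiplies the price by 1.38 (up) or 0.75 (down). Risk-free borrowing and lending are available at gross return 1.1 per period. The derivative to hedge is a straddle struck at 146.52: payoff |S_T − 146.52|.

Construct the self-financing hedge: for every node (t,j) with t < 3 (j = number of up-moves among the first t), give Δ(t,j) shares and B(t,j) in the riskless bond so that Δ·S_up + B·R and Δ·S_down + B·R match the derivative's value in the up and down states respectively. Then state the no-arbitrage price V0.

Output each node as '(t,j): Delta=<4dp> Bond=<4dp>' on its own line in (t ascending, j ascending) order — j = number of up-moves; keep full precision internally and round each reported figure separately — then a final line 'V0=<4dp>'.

No-arbitrage ⇒ martingale measure with p* = (R−d)/(u−d) = 0.5556.
At expiry t=3: V(3,0)=109.8169, V(3,1)=78.9863, V(3,2)=22.2579, V(3,3)=82.1223
  t=2,j=0: stock 48.9375 → up 67.5337 (V=78.9863), down 36.7031 (V=109.8169). Price 84.2625; hedge Δ=-1.0000, bond B=133.2000.
  t=2,j=1: stock 90.0450 → up 124.2621 (V=22.2579), down 67.5337 (V=78.9863). Price 43.1550; hedge Δ=-1.0000, bond B=133.2000.
  t=2,j=2: stock 165.6828 → up 228.6423 (V=82.1223), down 124.2621 (V=22.2579). Price 50.4690; hedge Δ=0.5735, bond B=-44.5538.
  t=1,j=0: stock 65.2500 → up 90.0450 (V=43.1550), down 48.9375 (V=84.2625). Price 55.8409; hedge Δ=-1.0000, bond B=121.0909.
  t=1,j=1: stock 120.0600 → up 165.6828 (V=50.4690), down 90.0450 (V=43.1550). Price 42.9257; hedge Δ=0.0967, bond B=31.3163.
  t=0,j=0: stock 87.0000 → up 120.0600 (V=42.9257), down 65.2500 (V=55.8409). Price 44.2417; hedge Δ=-0.2356, bond B=64.7419.
Each (Δ,B) replicates both successor values, so the strategy is self-financing and V0 is arbitrage-free.

(0,0): Delta=-0.2356 Bond=64.7419
(1,0): Delta=-1.0000 Bond=121.0909
(1,1): Delta=0.0967 Bond=31.3163
(2,0): Delta=-1.0000 Bond=133.2000
(2,1): Delta=-1.0000 Bond=133.2000
(2,2): Delta=0.5735 Bond=-44.5538
V0=44.2417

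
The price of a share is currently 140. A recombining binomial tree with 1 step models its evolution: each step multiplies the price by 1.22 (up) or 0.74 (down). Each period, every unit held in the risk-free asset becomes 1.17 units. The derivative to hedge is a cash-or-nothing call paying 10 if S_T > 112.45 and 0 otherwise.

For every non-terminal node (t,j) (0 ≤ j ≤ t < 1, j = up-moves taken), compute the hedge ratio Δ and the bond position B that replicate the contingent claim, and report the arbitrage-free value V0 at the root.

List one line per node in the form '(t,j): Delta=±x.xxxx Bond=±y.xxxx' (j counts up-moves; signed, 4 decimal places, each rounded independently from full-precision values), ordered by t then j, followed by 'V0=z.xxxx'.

(0,0): Delta=0.1488 Bond=-13.1766
V0=7.6567

No-arbitrage ⇒ martingale measure with p* = (R−d)/(u−d) = 0.8958.
At expiry t=1: V(1,0)=0.0000, V(1,1)=10.0000
(0,0): S=140.0000. Δ = (V_up−V_dn)/(S_up−S_dn) = (10.0000−0.0000)/(170.8000−103.6000) = 0.1488. V = [p*·10.0000 + (1−p*)·0.0000]/1.17 = 7.6567. B = V − Δ·S = -13.1766.
Each (Δ,B) replicates both successor values, so the strategy is self-financing and V0 is arbitrage-free.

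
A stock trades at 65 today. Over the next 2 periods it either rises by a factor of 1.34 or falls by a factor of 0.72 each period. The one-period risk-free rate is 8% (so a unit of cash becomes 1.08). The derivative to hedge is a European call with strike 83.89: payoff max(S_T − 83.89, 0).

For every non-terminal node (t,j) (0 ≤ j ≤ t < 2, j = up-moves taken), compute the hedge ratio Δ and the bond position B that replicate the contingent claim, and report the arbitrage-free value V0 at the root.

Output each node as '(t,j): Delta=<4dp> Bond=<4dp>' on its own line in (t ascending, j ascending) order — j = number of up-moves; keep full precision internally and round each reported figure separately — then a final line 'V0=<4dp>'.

No-arbitrage ⇒ martingale measure with p* = (R−d)/(u−d) = 0.5806.
At expiry t=2: V(2,0)=0.0000, V(2,1)=0.0000, V(2,2)=32.8240
  t=1,j=0: stock 46.8000 → up 62.7120 (V=0.0000), down 33.6960 (V=0.0000). Price 0.0000; hedge Δ=0.0000, bond B=0.0000.
  t=1,j=1: stock 87.1000 → up 116.7140 (V=32.8240), down 62.7120 (V=0.0000). Price 17.6473; hedge Δ=0.6078, bond B=-35.2946.
  t=0,j=0: stock 65.0000 → up 87.1000 (V=17.6473), down 46.8000 (V=0.0000). Price 9.4878; hedge Δ=0.4379, bond B=-18.9756.
The time-0 hedge costs 9.4878, which is the no-arbitrage price.

(0,0): Delta=0.4379 Bond=-18.9756
(1,0): Delta=0.0000 Bond=0.0000
(1,1): Delta=0.6078 Bond=-35.2946
V0=9.4878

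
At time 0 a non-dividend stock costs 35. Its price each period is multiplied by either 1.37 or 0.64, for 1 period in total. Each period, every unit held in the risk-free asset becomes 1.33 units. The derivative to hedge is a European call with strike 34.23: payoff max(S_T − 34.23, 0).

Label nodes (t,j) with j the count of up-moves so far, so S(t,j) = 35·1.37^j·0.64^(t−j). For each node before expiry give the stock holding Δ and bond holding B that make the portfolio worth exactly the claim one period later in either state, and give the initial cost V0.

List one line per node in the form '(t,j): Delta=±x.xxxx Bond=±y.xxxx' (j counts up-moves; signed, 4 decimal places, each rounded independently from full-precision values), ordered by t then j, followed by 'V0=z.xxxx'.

(0,0): Delta=0.5370 Bond=-9.0440
V0=9.7505

Risk-neutral probability p* = (R−d)/(u−d) = (1.33−0.64)/(1.37−0.64) = 0.9452.
Terminal payoffs: V(1,0)=0.0000, V(1,1)=13.7200
(0,0): S=35.0000. Δ = (V_up−V_dn)/(S_up−S_dn) = (13.7200−0.0000)/(47.9500−22.4000) = 0.5370. V = [p*·13.7200 + (1−p*)·0.0000]/1.33 = 9.7505. B = V − Δ·S = -9.0440.
Self-financing check: at every node Δ·S+B equals the discounted successor values.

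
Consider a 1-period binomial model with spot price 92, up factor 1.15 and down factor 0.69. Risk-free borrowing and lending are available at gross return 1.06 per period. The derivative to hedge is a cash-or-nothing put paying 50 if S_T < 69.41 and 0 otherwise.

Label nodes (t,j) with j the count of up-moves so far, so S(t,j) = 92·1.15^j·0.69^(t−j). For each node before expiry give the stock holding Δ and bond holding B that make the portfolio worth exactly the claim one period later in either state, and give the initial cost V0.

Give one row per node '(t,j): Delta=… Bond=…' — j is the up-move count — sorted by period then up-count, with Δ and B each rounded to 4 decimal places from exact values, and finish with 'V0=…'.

(0,0): Delta=-1.1815 Bond=117.9245
V0=9.2289

Since d<R<u, set p* = (R−d)/(u−d) = 0.8043; price each node as the discounted p*-expectation of its children.
Terminal payoffs: V(1,0)=50.0000, V(1,1)=0.0000
  t=0,j=0: stock 92.0000 → up 105.8000 (V=0.0000), down 63.4800 (V=50.0000). Price 9.2289; hedge Δ=-1.1815, bond B=117.9245.
Self-financing check: at every node Δ·S+B equals the discounted successor values.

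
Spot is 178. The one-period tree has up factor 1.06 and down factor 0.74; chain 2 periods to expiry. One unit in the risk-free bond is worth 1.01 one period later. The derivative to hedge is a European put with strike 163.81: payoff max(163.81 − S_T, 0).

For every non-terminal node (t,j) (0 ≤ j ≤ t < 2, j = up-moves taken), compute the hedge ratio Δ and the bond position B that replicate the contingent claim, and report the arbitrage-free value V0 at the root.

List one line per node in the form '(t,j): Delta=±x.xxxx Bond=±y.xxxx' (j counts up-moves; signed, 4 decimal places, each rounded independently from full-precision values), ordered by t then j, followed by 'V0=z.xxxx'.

Since d<R<u, set p* = (R−d)/(u−d) = 0.8437; price each node as the discounted p*-expectation of its children.
Terminal payoffs: V(2,0)=66.3372, V(2,1)=24.1868, V(2,2)=0.0000
(1,0): S=131.7200. Δ = (V_up−V_dn)/(S_up−S_dn) = (24.1868−66.3372)/(139.6232−97.4728) = -1.0000. V = [p*·24.1868 + (1−p*)·66.3372]/1.01 = 30.4681. B = V − Δ·S = 162.1881.
(1,1): S=188.6800. Δ = (V_up−V_dn)/(S_up−S_dn) = (0.0000−24.1868)/(200.0008−139.6232) = -0.4006. V = [p*·0.0000 + (1−p*)·24.1868]/1.01 = 3.7418. B = V − Δ·S = 79.3255.
(0,0): S=178.0000. Δ = (V_up−V_dn)/(S_up−S_dn) = (3.7418−30.4681)/(188.6800−131.7200) = -0.4692. V = [p*·3.7418 + (1−p*)·30.4681]/1.01 = 7.8394. B = V − Δ·S = 91.3592.
Check: Δ(0,0)·S0 + B(0,0) = 7.8394 = V0.

(0,0): Delta=-0.4692 Bond=91.3592
(1,0): Delta=-1.0000 Bond=162.1881
(1,1): Delta=-0.4006 Bond=79.3255
V0=7.8394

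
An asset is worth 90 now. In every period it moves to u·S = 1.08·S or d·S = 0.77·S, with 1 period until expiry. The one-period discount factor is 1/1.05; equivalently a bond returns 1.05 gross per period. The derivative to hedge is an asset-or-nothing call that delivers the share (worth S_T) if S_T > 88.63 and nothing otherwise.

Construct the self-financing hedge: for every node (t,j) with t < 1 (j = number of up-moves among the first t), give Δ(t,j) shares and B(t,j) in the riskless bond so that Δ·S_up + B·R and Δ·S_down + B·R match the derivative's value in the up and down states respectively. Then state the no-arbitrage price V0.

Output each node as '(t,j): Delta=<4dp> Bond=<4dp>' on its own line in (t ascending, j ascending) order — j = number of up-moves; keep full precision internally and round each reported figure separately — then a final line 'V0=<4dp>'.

(0,0): Delta=3.4839 Bond=-229.9355
V0=83.6129

Risk-neutral probability p* = (R−d)/(u−d) = (1.05−0.77)/(1.08−0.77) = 0.9032.
Terminal values V(1,·): V(1,0)=0.0000, V(1,1)=97.2000
Node (0,0) S=90.0000: V=(p*·97.2000+(1−p*)·0.0000)/1.05=83.6129; Δ=(97.2000−0.0000)/(97.2000−69.3000)=3.4839; B=V−Δ·S=-229.9355
The time-0 hedge costs 83.6129, which is the no-arbitrage price.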